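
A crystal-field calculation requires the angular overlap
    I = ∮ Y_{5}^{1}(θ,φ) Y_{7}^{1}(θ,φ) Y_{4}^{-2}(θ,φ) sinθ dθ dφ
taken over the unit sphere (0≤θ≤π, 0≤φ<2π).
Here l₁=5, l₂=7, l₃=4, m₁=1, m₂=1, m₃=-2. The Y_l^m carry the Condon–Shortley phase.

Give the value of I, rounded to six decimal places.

0.093380

m-sum 0 ✓  L=16 even ✓  2≤4≤12 ✓
Π(2lᵢ+1) = 11×15×9 = 1485
triangle coeff Δ(5,7,4) = 1/6126120
Σ_t [3,5]: t=3:−1/69120 t=4:+1/20736 t=5:−1/69120 = 1/51840
(3j)²=280/21879 [(5 7 4; 0 0 0)], sign=+1
Σ_t [2,4]: t=2:+1/2073600 t=3:−1/86400 t=4:+1/55296 = 29/4147200
(3j)²=841/145860 [(5 7 4; 1 1 -2)], sign=+1
⇒ 4πI² = 58870/537251
I = (+1)√(58870/537251/(4π)) = 0.09337991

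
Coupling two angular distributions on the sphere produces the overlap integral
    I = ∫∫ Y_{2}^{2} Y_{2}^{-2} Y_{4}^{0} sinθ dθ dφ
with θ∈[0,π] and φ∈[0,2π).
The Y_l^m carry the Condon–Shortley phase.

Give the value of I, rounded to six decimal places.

0.040299

Rules hold: Σm=0, L=8 even, 0≤4≤4.
N = 5·5·9 = 225
Δ = 0!·4!·4!/9! = 1/630
Racah Σ t=0..0: t=0:+1/16 = 1/16
⇒ 3j(2 2 4; 0 0 0)² = 2/35, sgn +1
Racah Σ t=0..0: t=0:+1/576 = 1/576
⇒ 3j(2 2 4; 2 -2 0)² = 1/630, sgn +1
4πI² = N·(3j₀)²·(3jₘ)² = 1/49
I = +1·√(0.0204082/4π) = 0.04029926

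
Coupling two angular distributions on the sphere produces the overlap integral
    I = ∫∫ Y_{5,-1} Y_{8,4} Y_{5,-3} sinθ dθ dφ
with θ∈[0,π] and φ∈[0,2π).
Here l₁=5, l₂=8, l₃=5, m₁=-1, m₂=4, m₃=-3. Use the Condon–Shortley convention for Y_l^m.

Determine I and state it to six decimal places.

Rules hold: Σm=0, L=18 even, 3≤5≤13.
N = 11·17·11 = 2057
Δ = 8!·2!·8!/19! = 1/37413090
Racah Σ t=3..5: t=3:−1/1036800 t=4:+1/331776 t=5:−1/1036800 = 1/921600
⇒ 3j(5 8 5; 0 0 0)² = 490/46189, sgn -1
Racah Σ t=4..6: t=4:+1/46448640 t=5:−1/3628800 t=6:+1/4147200 = -1/77414400
⇒ 3j(5 8 5; -1 4 -3)² = 3/41990, sgn -1
4πI² = N·(3j₀)²·(3jₘ)² = 1617/1037153
I = +1·√(0.00155908/4π) = 0.01113855

0.011139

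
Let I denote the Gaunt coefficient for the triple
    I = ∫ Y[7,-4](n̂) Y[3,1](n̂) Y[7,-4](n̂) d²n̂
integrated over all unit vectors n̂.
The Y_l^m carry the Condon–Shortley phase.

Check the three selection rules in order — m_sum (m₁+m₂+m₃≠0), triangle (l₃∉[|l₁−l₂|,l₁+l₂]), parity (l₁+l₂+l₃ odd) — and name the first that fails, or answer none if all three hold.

m₁+m₂+m₃ = -4 + 1 − 4 = -7  ✗
triangle: |7−3|=4 ≤ l₃=7 ≤ 7+3=10
parity: l₁+l₂+l₃ = 17 is odd

m_sum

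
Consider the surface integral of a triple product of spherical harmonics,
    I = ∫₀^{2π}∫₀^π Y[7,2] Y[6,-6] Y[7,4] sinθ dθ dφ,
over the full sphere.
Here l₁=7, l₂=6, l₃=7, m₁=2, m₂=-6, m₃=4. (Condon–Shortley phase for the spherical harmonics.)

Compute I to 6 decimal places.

m-sum 0 ✓  L=20 even ✓  1≤7≤13 ✓
Π(2lᵢ+1) = 15×13×15 = 2925
triangle coeff Δ(7,6,7) = 1/2444321880
Σ_t [0,6]: t=0:+1/2612736000 t=1:−1/20736000 t=2:+1/1658880 t=3:−1/746496 t=4:+1/1658880 t=5:−1/20736000 t=6:+1/2612736000 = -1/4354560
(3j)²=1000/138567 [(7 6 7; 0 0 0)], sign=+1
Σ_t [0,0]: t=0:+1/373248000 = 1/373248000
(3j)²=308/20995 [(7 6 7; 2 -6 4)], sign=-1
⇒ 4πI² = 420000/1356277
I = (-1)√(420000/1356277/(4π)) = -0.15698043

-0.156980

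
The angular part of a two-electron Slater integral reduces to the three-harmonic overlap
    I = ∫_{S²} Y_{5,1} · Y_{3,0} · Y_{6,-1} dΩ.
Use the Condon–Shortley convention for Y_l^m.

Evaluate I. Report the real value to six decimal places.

Rules hold: Σm=0, L=14 even, 2≤6≤8.
N = 11·7·13 = 1001
Δ = 2!·8!·4!/15! = 1/675675
Racah Σ t=0..2: t=0:+1/8640 t=1:−1/2304 t=2:+1/8640 = -7/34560
⇒ 3j(5 3 6; 0 0 0)² = 7/429, sgn -1
Racah Σ t=0..2: t=0:+1/6912 t=1:−1/2880 t=2:+1/17280 = -1/6912
⇒ 3j(5 3 6; 1 0 -1)² = 5/429, sgn +1
4πI² = N·(3j₀)²·(3jₘ)² = 245/1287
I = -1·√(0.190365/4π) = -0.12308038

-0.123080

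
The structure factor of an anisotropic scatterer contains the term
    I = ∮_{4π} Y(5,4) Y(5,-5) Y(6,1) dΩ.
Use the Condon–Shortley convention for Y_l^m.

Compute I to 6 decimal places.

-0.094319

Checks pass: Σm=0; 16 even; l₃=6∈[0,10].
(2·5+1)(2·5+1)(2·6+1) = 1573
Δ: 4! 6! 6! / 17! → 1/28588560
sum: t=0:+1/345600 t=1:−1/13824 t=2:+1/5184 t=3:−1/13824 t=4:+1/345600 = 7/129600
3j²(5 5 6; 0 0 0) = Δ·Π!·Σ² = 80/7293  (sign +1)
sum: t=0:+1/2073600 = 1/2073600
3j²(5 5 6; 4 -5 1) = Δ·Π!·Σ² = 63/9724  (sign -1)
combine: 4πI² = 1573·80/7293·63/9724 = 420/3757
take √, sign -1: I = -0.09431898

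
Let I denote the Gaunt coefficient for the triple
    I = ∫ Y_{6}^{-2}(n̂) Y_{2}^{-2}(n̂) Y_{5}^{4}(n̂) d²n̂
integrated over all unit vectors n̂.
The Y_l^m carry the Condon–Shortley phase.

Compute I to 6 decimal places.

0.000000

L=13 odd ⇒ parity kills the (l;000) factor ⇒ I = 0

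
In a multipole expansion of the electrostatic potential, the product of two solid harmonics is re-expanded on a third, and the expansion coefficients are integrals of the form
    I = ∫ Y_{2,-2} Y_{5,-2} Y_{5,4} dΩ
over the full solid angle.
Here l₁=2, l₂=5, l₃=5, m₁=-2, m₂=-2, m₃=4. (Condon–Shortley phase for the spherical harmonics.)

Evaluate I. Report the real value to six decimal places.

m-sum 0 ✓  L=12 even ✓  3≤5≤7 ✓
Π(2lᵢ+1) = 5×11×11 = 605
triangle coeff Δ(2,5,5) = 1/38610
Σ_t [0,2]: t=0:+1/2880 t=1:−1/576 t=2:+1/2880 = -1/960
(3j)²=10/429 [(2 5 5; 0 0 0)], sign=+1
Σ_t [2,2]: t=2:+1/20160 = 1/20160
(3j)²=12/715 [(2 5 5; -2 -2 4)], sign=-1
⇒ 4πI² = 40/169
I = (-1)√(40/169/(4π)) = -0.13724032

-0.137240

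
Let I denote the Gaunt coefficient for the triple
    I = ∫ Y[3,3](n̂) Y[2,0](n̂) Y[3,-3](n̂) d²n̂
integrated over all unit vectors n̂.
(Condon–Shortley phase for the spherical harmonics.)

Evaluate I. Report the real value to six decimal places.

Checks pass: Σm=0; 8 even; l₃=3∈[1,5].
(2·3+1)(2·2+1)(2·3+1) = 245
Δ: 2! 4! 2! / 9! → 1/3780
sum: t=0:+1/24 t=1:−1/4 t=2:+1/24 = -1/6
3j²(3 2 3; 0 0 0) = Δ·Π!·Σ² = 4/105  (sign +1)
sum: t=0:+1/96 = 1/96
3j²(3 2 3; 3 0 -3) = Δ·Π!·Σ² = 5/84  (sign +1)
combine: 4πI² = 245·4/105·5/84 = 5/9
take √, sign +1: I = 0.21026104

0.210261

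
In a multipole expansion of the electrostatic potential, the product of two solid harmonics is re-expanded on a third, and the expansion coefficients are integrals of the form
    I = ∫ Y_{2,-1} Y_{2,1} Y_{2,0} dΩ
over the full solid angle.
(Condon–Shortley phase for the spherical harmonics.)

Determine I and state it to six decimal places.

Checks pass: Σm=0; 6 even; l₃=2∈[0,4].
(2·2+1)(2·2+1)(2·2+1) = 125
Δ: 2! 2! 2! / 7! → 1/630
sum: t=0:+1/8 t=1:−1/1 t=2:+1/8 = -3/4
3j²(2 2 2; 0 0 0) = Δ·Π!·Σ² = 2/35  (sign -1)
sum: t=1:−1/4 t=2:+1/2 = 1/4
3j²(2 2 2; -1 1 0) = Δ·Π!·Σ² = 1/70  (sign +1)
combine: 4πI² = 125·2/35·1/70 = 5/49
take √, sign -1: I = -0.09011188

-0.090112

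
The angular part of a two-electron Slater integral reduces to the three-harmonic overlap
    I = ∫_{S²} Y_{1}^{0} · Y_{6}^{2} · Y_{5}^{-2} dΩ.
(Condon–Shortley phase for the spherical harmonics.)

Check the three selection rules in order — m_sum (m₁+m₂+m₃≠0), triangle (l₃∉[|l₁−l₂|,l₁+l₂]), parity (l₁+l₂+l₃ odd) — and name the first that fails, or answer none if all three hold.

m₁+m₂+m₃ = 0 + 2 − 2 = 0  ✓
triangle: |1−6|=5 ≤ l₃=5 ≤ 1+6=7  ✓
parity: l₁+l₂+l₃ = 12 is even  ✓

none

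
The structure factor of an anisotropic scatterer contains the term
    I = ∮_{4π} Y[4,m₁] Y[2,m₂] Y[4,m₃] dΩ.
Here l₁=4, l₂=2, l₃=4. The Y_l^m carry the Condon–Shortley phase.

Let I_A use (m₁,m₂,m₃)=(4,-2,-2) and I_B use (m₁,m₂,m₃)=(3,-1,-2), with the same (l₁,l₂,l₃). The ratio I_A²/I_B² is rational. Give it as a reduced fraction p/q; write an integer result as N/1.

8/25

Shared (l₁,l₂,l₃)=(4,2,4): N and (l;000)² cancel in I_A²/I_B².
A: Δ = 2!·6!·2!/11! = 1/13860; Racah Σ t=0..0: t=0:+1/2880 = 1/2880; ⇒ 3j(4 2 4; 4 -2 -2)² = 2/165, sgn +1
B: Δ = 2!·6!·2!/11! = 1/13860; Racah Σ t=0..1: t=0:+1/240 t=1:−1/1440 = 1/288; ⇒ 3j(4 2 4; 3 -1 -2)² = 5/132, sgn +1
I_A²/I_B² = (2/165)/(5/132) = 8/25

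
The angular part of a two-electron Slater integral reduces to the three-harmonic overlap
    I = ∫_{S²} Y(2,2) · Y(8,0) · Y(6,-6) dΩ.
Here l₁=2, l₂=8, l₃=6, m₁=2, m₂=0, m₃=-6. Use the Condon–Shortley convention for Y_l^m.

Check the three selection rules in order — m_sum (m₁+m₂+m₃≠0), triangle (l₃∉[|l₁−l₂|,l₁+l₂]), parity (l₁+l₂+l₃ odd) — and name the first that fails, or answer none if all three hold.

Σmᵢ = -4  ✗
l₃∈[|l₁−l₂|,l₁+l₂]=[6,10], have l₃=6
Σlᵢ = 16 ⇒ even

m_sum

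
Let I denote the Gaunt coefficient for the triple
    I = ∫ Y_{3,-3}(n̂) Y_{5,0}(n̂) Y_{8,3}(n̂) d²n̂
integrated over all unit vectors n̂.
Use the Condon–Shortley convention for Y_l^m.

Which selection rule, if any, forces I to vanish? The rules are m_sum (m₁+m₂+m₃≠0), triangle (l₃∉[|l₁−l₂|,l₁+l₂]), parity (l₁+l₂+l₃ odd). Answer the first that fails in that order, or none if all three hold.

none

Σmᵢ = 0  ✓
l₃∈[|l₁−l₂|,l₁+l₂]=[2,8], have l₃=8  ✓
Σlᵢ = 16 ⇒ even  ✓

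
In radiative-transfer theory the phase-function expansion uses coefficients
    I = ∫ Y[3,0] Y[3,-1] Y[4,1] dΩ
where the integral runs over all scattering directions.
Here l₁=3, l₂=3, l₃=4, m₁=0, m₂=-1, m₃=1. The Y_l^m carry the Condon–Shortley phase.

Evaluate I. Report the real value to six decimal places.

-0.099323

Checks pass: Σm=0; 10 even; l₃=4∈[0,6].
(2·3+1)(2·3+1)(2·4+1) = 441
Δ: 2! 4! 4! / 11! → 1/34650
sum: t=0:+1/72 t=1:−1/16 t=2:+1/72 = -5/144
3j²(3 3 4; 0 0 0) = Δ·Π!·Σ² = 2/77  (sign -1)
sum: t=0:+1/48 t=1:−1/24 t=2:+1/288 = -5/288
3j²(3 3 4; 0 -1 1) = Δ·Π!·Σ² = 5/462  (sign +1)
combine: 4πI² = 441·2/77·5/462 = 15/121
take √, sign -1: I = -0.09932258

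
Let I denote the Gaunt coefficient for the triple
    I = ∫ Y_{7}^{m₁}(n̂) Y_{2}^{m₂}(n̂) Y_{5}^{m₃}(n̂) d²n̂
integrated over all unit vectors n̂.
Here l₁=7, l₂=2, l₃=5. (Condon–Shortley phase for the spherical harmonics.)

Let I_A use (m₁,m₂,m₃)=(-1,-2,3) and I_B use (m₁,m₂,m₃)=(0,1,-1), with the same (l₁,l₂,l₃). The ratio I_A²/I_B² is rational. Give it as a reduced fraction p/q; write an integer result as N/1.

3/49

l's match ⇒ only the (l;m) 3-j factors differ between A and B.
A: triangle coeff Δ(7,2,5) = 1/15015; Σ_t [0,0]: t=0:+1/1935360 = 1/1935360; (3j)²=1/1001 [(7 2 5; -1 -2 3)], sign=+1
B: triangle coeff Δ(7,2,5) = 1/15015; Σ_t [3,3]: t=3:−1/103680 = -1/103680; (3j)²=7/429 [(7 2 5; 0 1 -1)], sign=-1
I_A²/I_B² = (1/1001)/(7/429) = 3/49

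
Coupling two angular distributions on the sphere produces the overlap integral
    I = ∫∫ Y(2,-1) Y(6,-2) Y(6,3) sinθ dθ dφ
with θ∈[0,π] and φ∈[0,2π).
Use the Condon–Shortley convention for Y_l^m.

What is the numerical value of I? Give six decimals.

Rules hold: Σm=0, L=14 even, 4≤6≤8.
N = 5·13·13 = 845
Δ = 2!·2!·10!/15! = 1/90090
Racah Σ t=0..2: t=0:+1/69120 t=1:−1/14400 t=2:+1/69120 = -7/172800
⇒ 3j(2 6 6; 0 0 0)² = 14/715, sgn -1
Racah Σ t=1..2: t=1:−1/60480 t=2:+1/161280 = -1/96768
⇒ 3j(2 6 6; -1 -2 3)² = 15/1001, sgn +1
4πI² = N·(3j₀)²·(3jₘ)² = 30/121
I = -1·√(0.247934/4π) = -0.14046335

-0.140463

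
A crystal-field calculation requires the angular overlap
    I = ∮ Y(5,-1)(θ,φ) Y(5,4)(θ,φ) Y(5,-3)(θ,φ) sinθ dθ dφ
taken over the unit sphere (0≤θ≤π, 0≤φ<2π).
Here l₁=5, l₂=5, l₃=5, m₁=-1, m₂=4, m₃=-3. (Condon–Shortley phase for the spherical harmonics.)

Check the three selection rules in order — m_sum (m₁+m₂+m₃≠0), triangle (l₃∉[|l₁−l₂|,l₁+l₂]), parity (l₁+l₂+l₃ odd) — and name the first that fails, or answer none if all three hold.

parity

m₁+m₂+m₃ = -1 + 4 − 3 = 0  ✓
triangle: |5−5|=0 ≤ l₃=5 ≤ 5+5=10  ✓
parity: l₁+l₂+l₃ = 15 is odd  ✗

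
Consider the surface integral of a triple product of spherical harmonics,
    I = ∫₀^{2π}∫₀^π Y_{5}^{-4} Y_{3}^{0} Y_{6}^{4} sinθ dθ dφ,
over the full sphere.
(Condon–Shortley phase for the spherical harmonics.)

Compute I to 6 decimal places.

-0.139560

m-sum 0 ✓  L=14 even ✓  2≤6≤8 ✓
Π(2lᵢ+1) = 11×7×13 = 1001
triangle coeff Δ(5,3,6) = 1/675675
Σ_t [0,2]: t=0:+1/8640 t=1:−1/2304 t=2:+1/8640 = -7/34560
(3j)²=7/429 [(5 3 6; 0 0 0)], sign=-1
Σ_t [1,2]: t=1:−1/161280 t=2:+1/60480 = 1/96768
(3j)²=15/1001 [(5 3 6; -4 0 4)], sign=+1
⇒ 4πI² = 35/143
I = (-1)√(35/143/(4π)) = -0.13956004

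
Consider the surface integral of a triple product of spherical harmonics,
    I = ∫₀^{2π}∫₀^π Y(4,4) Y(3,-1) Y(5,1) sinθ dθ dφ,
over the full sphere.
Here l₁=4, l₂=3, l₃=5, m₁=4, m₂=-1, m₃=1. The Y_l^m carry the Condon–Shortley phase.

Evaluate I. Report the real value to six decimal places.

0.000000

4 − 1 + 1 = 4 ≠ 0: azimuthal integral kills it; I = 0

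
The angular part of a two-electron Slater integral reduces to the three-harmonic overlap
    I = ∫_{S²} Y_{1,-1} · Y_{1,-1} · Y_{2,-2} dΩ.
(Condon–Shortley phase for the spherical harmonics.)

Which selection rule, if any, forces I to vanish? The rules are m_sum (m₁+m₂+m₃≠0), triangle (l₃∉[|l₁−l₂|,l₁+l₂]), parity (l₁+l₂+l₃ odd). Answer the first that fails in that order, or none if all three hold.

azimuthal sum: -1 − 1 − 2 = -4  ✗
0 ≤ 2 ≤ 2 (triangle on l)
L = 1 + 1 + 2 = 4 (even)

m_sum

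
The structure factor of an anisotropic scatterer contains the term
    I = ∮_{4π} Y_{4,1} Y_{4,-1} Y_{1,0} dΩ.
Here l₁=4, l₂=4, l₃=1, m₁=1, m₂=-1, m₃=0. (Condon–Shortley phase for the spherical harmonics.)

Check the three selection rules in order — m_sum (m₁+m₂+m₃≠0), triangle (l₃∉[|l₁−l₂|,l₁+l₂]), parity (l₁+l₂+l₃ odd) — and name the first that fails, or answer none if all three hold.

m₁+m₂+m₃ = 1 − 1 + 0 = 0  ✓
triangle: |4−4|=0 ≤ l₃=1 ≤ 4+4=8  ✓
parity: l₁+l₂+l₃ = 9 is odd  ✗

parity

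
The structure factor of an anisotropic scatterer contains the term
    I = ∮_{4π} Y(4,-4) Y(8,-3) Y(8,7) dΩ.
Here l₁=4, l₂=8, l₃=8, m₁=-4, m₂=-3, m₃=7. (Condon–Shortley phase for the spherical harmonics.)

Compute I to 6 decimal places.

m-sum 0 ✓  L=20 even ✓  4≤8≤12 ✓
Π(2lᵢ+1) = 9×17×17 = 2601
triangle coeff Δ(4,8,8) = 1/185175900
Σ_t [0,4]: t=0:+1/557383680 t=1:−1/21772800 t=2:+1/8294400 t=3:−1/21772800 t=4:+1/557383680 = 1/30965760
(3j)²=36/4199 [(4 8 8; 0 0 0)], sign=+1
Σ_t [4,4]: t=4:+1/22992076800 = 1/22992076800
(3j)²=5/1938 [(4 8 8; -4 -3 7)], sign=-1
⇒ 4πI² = 270/4693
I = (-1)√(270/4693/(4π)) = -0.06766307

-0.067663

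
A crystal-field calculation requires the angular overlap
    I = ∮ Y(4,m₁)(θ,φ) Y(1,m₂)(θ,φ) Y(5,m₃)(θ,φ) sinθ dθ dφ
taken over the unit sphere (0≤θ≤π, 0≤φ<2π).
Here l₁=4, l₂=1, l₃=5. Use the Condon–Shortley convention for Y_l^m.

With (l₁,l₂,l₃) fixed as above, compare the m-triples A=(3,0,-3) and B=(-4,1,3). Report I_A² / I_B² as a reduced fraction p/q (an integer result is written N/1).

16/1

l's match ⇒ only the (l;m) 3-j factors differ between A and B.
A: triangle coeff Δ(4,1,5) = 1/495; Σ_t [0,0]: t=0:+1/5040 = 1/5040; (3j)²=16/495 [(4 1 5; 3 0 -3)], sign=+1
B: triangle coeff Δ(4,1,5) = 1/495; Σ_t [0,0]: t=0:+1/80640 = 1/80640; (3j)²=1/495 [(4 1 5; -4 1 3)], sign=+1
I_A²/I_B² = (16/495)/(1/495) = 16/1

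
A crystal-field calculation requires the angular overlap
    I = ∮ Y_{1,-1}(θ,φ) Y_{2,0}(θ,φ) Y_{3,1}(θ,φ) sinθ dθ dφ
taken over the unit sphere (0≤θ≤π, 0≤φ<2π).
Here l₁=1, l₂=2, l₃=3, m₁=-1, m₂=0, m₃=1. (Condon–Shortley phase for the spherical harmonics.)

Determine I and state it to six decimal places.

Checks pass: Σm=0; 6 even; l₃=3∈[1,3].
(2·1+1)(2·2+1)(2·3+1) = 105
Δ: 0! 2! 4! / 7! → 1/105
sum: t=0:+1/4 = 1/4
3j²(1 2 3; 0 0 0) = Δ·Π!·Σ² = 3/35  (sign -1)
sum: t=0:+1/8 = 1/8
3j²(1 2 3; -1 0 1) = Δ·Π!·Σ² = 2/35  (sign +1)
combine: 4πI² = 105·3/35·2/35 = 18/35
take √, sign -1: I = -0.20230066

-0.202301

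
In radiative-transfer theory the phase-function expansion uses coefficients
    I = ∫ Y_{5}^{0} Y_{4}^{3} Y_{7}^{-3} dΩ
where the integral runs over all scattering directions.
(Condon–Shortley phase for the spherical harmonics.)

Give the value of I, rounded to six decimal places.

0.133348

Checks pass: Σm=0; 16 even; l₃=7∈[1,9].
(2·5+1)(2·4+1)(2·7+1) = 1485
Δ: 2! 8! 6! / 17! → 1/6126120
sum: t=0:+1/69120 t=1:−1/20736 t=2:+1/69120 = -1/51840
3j²(5 4 7; 0 0 0) = Δ·Π!·Σ² = 280/21879  (sign +1)
sum: t=1:−1/414720 t=2:+1/172800 = 7/2073600
3j²(5 4 7; 0 3 -3) = Δ·Π!·Σ² = 343/29172  (sign +1)
combine: 4πI² = 1485·280/21879·343/29172 = 120050/537251
take √, sign +1: I = 0.13334832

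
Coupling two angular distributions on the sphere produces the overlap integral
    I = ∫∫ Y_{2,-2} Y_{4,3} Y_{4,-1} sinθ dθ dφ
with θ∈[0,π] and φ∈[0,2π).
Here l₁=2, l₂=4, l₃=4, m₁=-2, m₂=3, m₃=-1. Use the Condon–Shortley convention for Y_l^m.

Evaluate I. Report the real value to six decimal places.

0.159270

Checks pass: Σm=0; 10 even; l₃=4∈[2,6].
(2·2+1)(2·4+1)(2·4+1) = 405
Δ: 2! 2! 6! / 11! → 1/13860
sum: t=0:+1/192 t=1:−1/36 t=2:+1/192 = -5/288
3j²(2 4 4; 0 0 0) = Δ·Π!·Σ² = 20/693  (sign -1)
sum: t=2:+1/480 = 1/480
3j²(2 4 4; -2 3 -1) = Δ·Π!·Σ² = 3/110  (sign -1)
combine: 4πI² = 405·20/693·3/110 = 270/847
take √, sign +1: I = 0.15927046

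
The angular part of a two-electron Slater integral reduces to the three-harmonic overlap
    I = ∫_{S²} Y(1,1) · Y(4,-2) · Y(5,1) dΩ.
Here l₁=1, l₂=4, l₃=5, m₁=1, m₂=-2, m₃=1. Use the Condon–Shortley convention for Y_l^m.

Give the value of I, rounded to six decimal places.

Checks pass: Σm=0; 10 even; l₃=5∈[3,5].
(2·1+1)(2·4+1)(2·5+1) = 297
Δ: 0! 2! 8! / 11! → 1/495
sum: t=0:+1/576 = 1/576
3j²(1 4 5; 0 0 0) = Δ·Π!·Σ² = 5/99  (sign -1)
sum: t=0:+1/2880 = 1/2880
3j²(1 4 5; 1 -2 1) = Δ·Π!·Σ² = 2/165  (sign +1)
combine: 4πI² = 297·5/99·2/165 = 2/11
take √, sign -1: I = -0.12028562

-0.120286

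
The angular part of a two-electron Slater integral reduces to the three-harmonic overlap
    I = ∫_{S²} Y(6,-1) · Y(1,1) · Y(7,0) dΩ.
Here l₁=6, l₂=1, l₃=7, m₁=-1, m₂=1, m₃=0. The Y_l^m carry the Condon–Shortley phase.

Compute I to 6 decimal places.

0.160342

m-sum 0 ✓  L=14 even ✓  5≤7≤7 ✓
Π(2lᵢ+1) = 13×3×15 = 585
triangle coeff Δ(6,1,7) = 1/1365
Σ_t [0,0]: t=0:+1/518400 = 1/518400
(3j)²=7/195 [(6 1 7; 0 0 0)], sign=-1
Σ_t [0,0]: t=0:+1/1209600 = 1/1209600
(3j)²=1/65 [(6 1 7; -1 1 0)], sign=-1
⇒ 4πI² = 21/65
I = (+1)√(21/65/(4π)) = 0.16034227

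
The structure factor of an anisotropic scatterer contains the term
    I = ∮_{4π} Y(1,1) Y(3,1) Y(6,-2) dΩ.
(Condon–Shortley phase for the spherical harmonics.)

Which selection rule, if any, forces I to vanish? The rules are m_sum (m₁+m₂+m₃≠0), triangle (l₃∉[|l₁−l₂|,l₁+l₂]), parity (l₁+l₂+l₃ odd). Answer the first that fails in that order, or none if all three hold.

m₁+m₂+m₃ = 1 + 1 − 2 = 0  ✓
triangle: |1−3|=2 ≤ l₃=6 ≤ 1+3=4  ✗
parity: l₁+l₂+l₃ = 10 is even

triangle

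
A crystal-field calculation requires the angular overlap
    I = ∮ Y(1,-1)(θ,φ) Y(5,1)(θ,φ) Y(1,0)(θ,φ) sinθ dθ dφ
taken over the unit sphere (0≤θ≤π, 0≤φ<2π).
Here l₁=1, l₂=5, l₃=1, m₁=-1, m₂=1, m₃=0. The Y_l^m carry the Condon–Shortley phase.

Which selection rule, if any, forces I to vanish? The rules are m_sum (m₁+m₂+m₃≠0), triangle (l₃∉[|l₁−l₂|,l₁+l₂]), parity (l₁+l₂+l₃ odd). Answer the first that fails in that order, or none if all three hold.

triangle

Σmᵢ = 0  ✓
l₃∈[|l₁−l₂|,l₁+l₂]=[4,6], have l₃=1  ✗
Σlᵢ = 7 ⇒ odd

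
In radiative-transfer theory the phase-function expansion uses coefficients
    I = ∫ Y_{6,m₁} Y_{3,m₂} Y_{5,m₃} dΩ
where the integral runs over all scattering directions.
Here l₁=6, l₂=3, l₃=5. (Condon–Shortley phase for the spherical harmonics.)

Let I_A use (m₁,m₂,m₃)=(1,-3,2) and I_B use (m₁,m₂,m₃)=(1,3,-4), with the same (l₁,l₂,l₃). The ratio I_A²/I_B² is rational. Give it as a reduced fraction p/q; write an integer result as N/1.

l's match ⇒ only the (l;m) 3-j factors differ between A and B.
A: triangle coeff Δ(6,3,5) = 1/675675; Σ_t [0,0]: t=0:+1/34560 = 1/34560; (3j)²=7/429 [(6 3 5; 1 -3 2)], sign=-1
B: triangle coeff Δ(6,3,5) = 1/675675; Σ_t [4,4]: t=4:+1/241920 = 1/241920; (3j)²=4/1001 [(6 3 5; 1 3 -4)], sign=-1
I_A²/I_B² = (7/429)/(4/1001) = 49/12

49/12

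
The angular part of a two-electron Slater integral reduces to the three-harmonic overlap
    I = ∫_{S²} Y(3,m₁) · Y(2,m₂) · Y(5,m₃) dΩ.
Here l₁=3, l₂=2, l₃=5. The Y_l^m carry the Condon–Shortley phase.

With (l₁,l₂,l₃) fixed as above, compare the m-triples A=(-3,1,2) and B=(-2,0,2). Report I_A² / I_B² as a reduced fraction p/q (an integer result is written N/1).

l's match ⇒ only the (l;m) 3-j factors differ between A and B.
A: triangle coeff Δ(3,2,5) = 1/2310; Σ_t [0,0]: t=0:+1/4320 = 1/4320; (3j)²=1/330 [(3 2 5; -3 1 2)], sign=-1
B: triangle coeff Δ(3,2,5) = 1/2310; Σ_t [0,0]: t=0:+1/480 = 1/480; (3j)²=3/110 [(3 2 5; -2 0 2)], sign=-1
I_A²/I_B² = (1/330)/(3/110) = 1/9

1/9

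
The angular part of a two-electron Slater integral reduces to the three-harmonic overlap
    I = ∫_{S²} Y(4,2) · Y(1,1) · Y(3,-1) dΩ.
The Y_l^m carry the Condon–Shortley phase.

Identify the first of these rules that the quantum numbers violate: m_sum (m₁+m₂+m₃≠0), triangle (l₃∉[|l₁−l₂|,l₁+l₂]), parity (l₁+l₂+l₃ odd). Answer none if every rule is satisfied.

azimuthal sum: 2 + 1 − 1 = 2  ✗
3 ≤ 3 ≤ 5 (triangle on l)
L = 4 + 1 + 3 = 8 (even)

m_sum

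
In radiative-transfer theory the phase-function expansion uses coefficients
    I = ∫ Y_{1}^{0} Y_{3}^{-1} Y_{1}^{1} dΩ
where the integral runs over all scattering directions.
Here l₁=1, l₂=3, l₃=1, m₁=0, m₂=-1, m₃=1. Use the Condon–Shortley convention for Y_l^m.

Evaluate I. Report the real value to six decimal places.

triangle: need 2≤l₃≤4, have 1; I=0

0.000000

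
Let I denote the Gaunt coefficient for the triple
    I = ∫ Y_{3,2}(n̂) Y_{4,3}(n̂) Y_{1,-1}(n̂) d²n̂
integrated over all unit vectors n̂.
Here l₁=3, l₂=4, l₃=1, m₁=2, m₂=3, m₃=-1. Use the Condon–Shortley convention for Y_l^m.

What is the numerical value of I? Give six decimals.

0.000000

m-sum = 2 + 3 − 1 = 4 ≠ 0 ⇒ I = 0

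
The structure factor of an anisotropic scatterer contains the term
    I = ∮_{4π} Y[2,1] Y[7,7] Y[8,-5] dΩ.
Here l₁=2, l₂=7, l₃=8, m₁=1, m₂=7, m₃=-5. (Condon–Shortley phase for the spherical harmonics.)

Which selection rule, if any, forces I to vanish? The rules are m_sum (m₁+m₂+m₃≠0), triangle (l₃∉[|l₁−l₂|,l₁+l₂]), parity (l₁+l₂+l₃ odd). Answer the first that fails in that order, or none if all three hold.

Σmᵢ = 3  ✗
l₃∈[|l₁−l₂|,l₁+l₂]=[5,9], have l₃=8
Σlᵢ = 17 ⇒ odd

m_sum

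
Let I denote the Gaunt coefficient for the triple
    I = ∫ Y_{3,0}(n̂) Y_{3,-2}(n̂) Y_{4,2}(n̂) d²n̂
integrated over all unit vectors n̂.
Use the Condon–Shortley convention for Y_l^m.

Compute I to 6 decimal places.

-0.044418

Checks pass: Σm=0; 10 even; l₃=4∈[0,6].
(2·3+1)(2·3+1)(2·4+1) = 441
Δ: 2! 4! 4! / 11! → 1/34650
sum: t=0:+1/72 t=1:−1/16 t=2:+1/72 = -5/144
3j²(3 3 4; 0 0 0) = Δ·Π!·Σ² = 2/77  (sign -1)
sum: t=0:+1/72 t=1:−1/96 = 1/288
3j²(3 3 4; 0 -2 2) = Δ·Π!·Σ² = 1/462  (sign +1)
combine: 4πI² = 441·2/77·1/462 = 3/121
take √, sign -1: I = -0.04441841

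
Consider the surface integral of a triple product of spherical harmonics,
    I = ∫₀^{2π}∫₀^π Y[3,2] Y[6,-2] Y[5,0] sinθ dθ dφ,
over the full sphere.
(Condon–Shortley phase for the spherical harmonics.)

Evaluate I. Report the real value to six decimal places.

-0.077843

Rules hold: Σm=0, L=14 even, 3≤5≤9.
N = 7·13·11 = 1001
Δ = 4!·2!·8!/15! = 1/675675
Racah Σ t=1..3: t=1:−1/8640 t=2:+1/2304 t=3:−1/8640 = 7/34560
⇒ 3j(3 6 5; 0 0 0)² = 7/429, sgn -1
Racah Σ t=0..1: t=0:+1/13824 t=1:−1/8640 = -1/23040
⇒ 3j(3 6 5; 2 -2 0)² = 2/429, sgn +1
4πI² = N·(3j₀)²·(3jₘ)² = 98/1287
I = -1·√(0.0761461/4π) = -0.07784287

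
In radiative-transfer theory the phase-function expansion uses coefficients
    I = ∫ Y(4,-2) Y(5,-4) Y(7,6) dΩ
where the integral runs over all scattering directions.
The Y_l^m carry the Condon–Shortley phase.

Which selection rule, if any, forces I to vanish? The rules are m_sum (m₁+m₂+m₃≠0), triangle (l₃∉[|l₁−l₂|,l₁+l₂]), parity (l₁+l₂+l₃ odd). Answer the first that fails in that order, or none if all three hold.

azimuthal sum: -2 − 4 + 6 = 0  ✓
1 ≤ 7 ≤ 9 (triangle on l)  ✓
L = 4 + 5 + 7 = 16 (even)  ✓

none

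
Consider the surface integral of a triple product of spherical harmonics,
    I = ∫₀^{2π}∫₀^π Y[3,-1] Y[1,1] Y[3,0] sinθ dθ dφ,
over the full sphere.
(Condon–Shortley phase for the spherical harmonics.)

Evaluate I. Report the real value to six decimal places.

0.000000

Σlᵢ=7 odd — θ-integrand is odd under cosθ→−cosθ; I=0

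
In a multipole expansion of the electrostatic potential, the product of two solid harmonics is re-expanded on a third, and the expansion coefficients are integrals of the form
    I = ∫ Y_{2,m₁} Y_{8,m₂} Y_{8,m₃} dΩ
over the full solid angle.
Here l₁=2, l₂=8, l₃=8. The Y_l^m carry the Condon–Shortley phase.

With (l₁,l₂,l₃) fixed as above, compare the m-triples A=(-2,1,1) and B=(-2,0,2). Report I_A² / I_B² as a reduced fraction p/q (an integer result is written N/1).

Shared (l₁,l₂,l₃)=(2,8,8): N and (l;000)² cancel in I_A²/I_B².
A: Δ = 2!·2!·14!/19! = 1/348840; Racah Σ t=2..2: t=2:+1/101606400 = 1/101606400; ⇒ 3j(2 8 8; -2 1 1)² = 36/1615, sgn -1
B: Δ = 2!·2!·14!/19! = 1/348840; Racah Σ t=2..2: t=2:+1/116121600 = 1/116121600; ⇒ 3j(2 8 8; -2 0 2)² = 7/323, sgn +1
I_A²/I_B² = (36/1615)/(7/323) = 36/35

36/35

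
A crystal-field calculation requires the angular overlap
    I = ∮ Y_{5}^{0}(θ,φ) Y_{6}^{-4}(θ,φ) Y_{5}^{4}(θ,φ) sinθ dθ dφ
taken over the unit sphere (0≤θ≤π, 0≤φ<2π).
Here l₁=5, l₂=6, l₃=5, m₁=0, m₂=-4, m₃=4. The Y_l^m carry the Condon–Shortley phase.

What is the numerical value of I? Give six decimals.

Rules hold: Σm=0, L=16 even, 1≤5≤11.
N = 11·13·11 = 1573
Δ = 6!·4!·6!/17! = 1/28588560
Racah Σ t=1..5: t=1:−1/345600 t=2:+1/13824 t=3:−1/5184 t=4:+1/13824 t=5:−1/345600 = -7/129600
⇒ 3j(5 6 5; 0 0 0)² = 80/7293, sgn +1
Racah Σ t=1..2: t=1:−1/345600 t=2:+1/207360 = 1/518400
⇒ 3j(5 6 5; 0 -4 4)² = 12/2431, sgn -1
4πI² = N·(3j₀)²·(3jₘ)² = 320/3757
I = -1·√(0.0851743/4π) = -0.08232836

-0.082328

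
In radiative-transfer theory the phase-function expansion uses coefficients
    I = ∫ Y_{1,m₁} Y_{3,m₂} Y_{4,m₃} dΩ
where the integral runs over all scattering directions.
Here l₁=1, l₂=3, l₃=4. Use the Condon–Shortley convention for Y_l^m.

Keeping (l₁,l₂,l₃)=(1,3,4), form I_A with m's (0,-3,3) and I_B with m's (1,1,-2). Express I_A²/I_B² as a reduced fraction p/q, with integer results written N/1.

7/15

Shared (l₁,l₂,l₃)=(1,3,4): N and (l;000)² cancel in I_A²/I_B².
A: Δ = 0!·2!·6!/9! = 1/252; Racah Σ t=0..0: t=0:+1/720 = 1/720; ⇒ 3j(1 3 4; 0 -3 3)² = 1/36, sgn -1
B: Δ = 0!·2!·6!/9! = 1/252; Racah Σ t=0..0: t=0:+1/96 = 1/96; ⇒ 3j(1 3 4; 1 1 -2)² = 5/84, sgn +1
I_A²/I_B² = (1/36)/(5/84) = 7/15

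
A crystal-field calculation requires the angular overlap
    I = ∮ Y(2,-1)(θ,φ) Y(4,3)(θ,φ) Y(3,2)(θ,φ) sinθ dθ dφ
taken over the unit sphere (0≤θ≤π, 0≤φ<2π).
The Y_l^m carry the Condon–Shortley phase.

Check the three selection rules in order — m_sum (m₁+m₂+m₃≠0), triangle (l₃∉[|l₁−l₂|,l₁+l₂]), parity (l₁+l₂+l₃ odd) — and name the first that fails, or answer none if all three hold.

Σmᵢ = 4  ✗
l₃∈[|l₁−l₂|,l₁+l₂]=[2,6], have l₃=3
Σlᵢ = 9 ⇒ odd

m_sum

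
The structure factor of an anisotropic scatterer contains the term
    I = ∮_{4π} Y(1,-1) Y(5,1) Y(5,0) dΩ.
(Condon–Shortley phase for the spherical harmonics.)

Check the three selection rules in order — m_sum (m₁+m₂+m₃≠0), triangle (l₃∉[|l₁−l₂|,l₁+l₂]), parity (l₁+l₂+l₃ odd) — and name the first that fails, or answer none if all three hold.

parity

azimuthal sum: -1 + 1 + 0 = 0  ✓
4 ≤ 5 ≤ 6 (triangle on l)  ✓
L = 1 + 5 + 5 = 11 (odd)  ✗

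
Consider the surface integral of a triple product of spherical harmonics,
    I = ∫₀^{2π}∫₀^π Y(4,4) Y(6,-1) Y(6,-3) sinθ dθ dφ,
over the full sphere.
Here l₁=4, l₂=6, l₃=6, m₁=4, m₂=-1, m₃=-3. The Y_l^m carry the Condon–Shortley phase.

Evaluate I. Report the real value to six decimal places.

-0.167630

m-sum 0 ✓  L=16 even ✓  2≤6≤10 ✓
Π(2lᵢ+1) = 9×13×13 = 1521
triangle coeff Δ(4,6,6) = 1/15315300
Σ_t [0,4]: t=0:+1/829440 t=1:−1/25920 t=2:+1/9216 t=3:−1/25920 t=4:+1/829440 = 7/207360
(3j)²=28/2431 [(4 6 6; 0 0 0)], sign=+1
Σ_t [0,0]: t=0:+1/414720 = 1/414720
(3j)²=49/2431 [(4 6 6; 4 -1 -3)], sign=-1
⇒ 4πI² = 12348/34969
I = (-1)√(12348/34969/(4π)) = -0.16763001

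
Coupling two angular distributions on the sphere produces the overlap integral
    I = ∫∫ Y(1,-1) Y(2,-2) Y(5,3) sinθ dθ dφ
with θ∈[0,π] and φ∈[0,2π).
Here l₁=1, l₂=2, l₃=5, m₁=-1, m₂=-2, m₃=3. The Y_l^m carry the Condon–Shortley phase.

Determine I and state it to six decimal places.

0.000000

|1−2|≤5≤1+2 violated ⇒ I = 0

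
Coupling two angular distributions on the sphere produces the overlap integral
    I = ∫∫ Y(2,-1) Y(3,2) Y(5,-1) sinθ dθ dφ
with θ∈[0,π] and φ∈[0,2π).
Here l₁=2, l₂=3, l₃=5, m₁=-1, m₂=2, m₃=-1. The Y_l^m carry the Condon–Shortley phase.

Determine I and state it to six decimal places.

Rules hold: Σm=0, L=10 even, 1≤5≤5.
N = 5·7·11 = 385
Δ = 0!·4!·6!/11! = 1/2310
Racah Σ t=0..0: t=0:+1/144 = 1/144
⇒ 3j(2 3 5; 0 0 0)² = 10/231, sgn -1
Racah Σ t=0..0: t=0:+1/720 = 1/720
⇒ 3j(2 3 5; -1 2 -1)² = 4/385, sgn +1
4πI² = N·(3j₀)²·(3jₘ)² = 40/231
I = -1·√(0.17316/4π) = -0.11738675

-0.117387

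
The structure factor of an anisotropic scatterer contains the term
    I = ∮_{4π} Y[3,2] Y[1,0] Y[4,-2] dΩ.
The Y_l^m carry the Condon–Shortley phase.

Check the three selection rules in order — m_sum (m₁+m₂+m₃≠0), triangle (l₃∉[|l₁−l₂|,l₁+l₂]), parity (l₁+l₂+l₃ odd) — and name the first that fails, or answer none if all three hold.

azimuthal sum: 2 + 0 − 2 = 0  ✓
2 ≤ 4 ≤ 4 (triangle on l)  ✓
L = 3 + 1 + 4 = 8 (even)  ✓

none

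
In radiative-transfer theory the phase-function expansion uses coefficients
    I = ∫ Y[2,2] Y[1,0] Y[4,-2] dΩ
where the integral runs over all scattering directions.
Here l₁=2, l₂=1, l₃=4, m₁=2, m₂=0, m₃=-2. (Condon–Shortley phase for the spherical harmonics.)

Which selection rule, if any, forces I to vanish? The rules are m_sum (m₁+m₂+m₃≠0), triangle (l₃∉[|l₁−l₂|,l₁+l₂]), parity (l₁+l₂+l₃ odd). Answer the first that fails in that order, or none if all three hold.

triangle

azimuthal sum: 2 + 0 − 2 = 0  ✓
1 ≤ 4 ≤ 3 (triangle on l)  ✗
L = 2 + 1 + 4 = 7 (odd)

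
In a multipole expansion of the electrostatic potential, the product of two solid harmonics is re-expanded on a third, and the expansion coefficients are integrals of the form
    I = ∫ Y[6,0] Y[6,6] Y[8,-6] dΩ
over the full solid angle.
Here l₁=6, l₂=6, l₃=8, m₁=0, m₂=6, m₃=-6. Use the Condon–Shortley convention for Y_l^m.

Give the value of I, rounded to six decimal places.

Checks pass: Σm=0; 20 even; l₃=8∈[0,12].
(2·6+1)(2·6+1)(2·8+1) = 2873
Δ: 4! 8! 8! / 21! → 1/1309458150
sum: t=0:+1/49766400 t=1:−1/3110400 t=2:+1/1327104 t=3:−1/3110400 t=4:+1/49766400 = 1/6635520
3j²(6 6 8; 0 0 0) = Δ·Π!·Σ² = 350/46189  (sign +1)
sum: t=4:+1/1393459200 = 1/1393459200
3j²(6 6 8; 0 6 -6) = Δ·Π!·Σ² = 11/646  (sign +1)
combine: 4πI² = 2873·350/46189·11/646 = 2275/6137
take √, sign +1: I = 0.17175433

0.171754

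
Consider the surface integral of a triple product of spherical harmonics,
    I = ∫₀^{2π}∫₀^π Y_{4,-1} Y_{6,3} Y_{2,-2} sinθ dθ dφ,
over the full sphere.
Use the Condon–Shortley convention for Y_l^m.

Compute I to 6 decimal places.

m-sum 0 ✓  L=12 even ✓  2≤2≤10 ✓
Π(2lᵢ+1) = 9×13×5 = 585
triangle coeff Δ(4,6,2) = 1/6435
Σ_t [4,4]: t=4:+1/2304 = 1/2304
(3j)²=5/143 [(4 6 2; 0 0 0)], sign=+1
Σ_t [5,5]: t=5:−1/17280 = -1/17280
(3j)²=14/715 [(4 6 2; -1 3 -2)], sign=-1
⇒ 4πI² = 630/1573
I = (-1)√(630/1573/(4π)) = -0.17852580

-0.178526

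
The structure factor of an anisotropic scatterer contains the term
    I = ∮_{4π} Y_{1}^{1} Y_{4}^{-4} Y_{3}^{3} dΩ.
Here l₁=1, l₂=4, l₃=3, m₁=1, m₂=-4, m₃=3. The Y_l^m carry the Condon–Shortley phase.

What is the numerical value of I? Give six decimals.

Rules hold: Σm=0, L=8 even, 3≤3≤5.
N = 3·9·7 = 189
Δ = 2!·0!·6!/9! = 1/252
Racah Σ t=1..1: t=1:−1/36 = -1/36
⇒ 3j(1 4 3; 0 0 0)² = 4/63, sgn +1
Racah Σ t=0..0: t=0:+1/1440 = 1/1440
⇒ 3j(1 4 3; 1 -4 3)² = 1/9, sgn +1
4πI² = N·(3j₀)²·(3jₘ)² = 4/3
I = +1·√(1.33333/4π) = 0.32573501

0.325735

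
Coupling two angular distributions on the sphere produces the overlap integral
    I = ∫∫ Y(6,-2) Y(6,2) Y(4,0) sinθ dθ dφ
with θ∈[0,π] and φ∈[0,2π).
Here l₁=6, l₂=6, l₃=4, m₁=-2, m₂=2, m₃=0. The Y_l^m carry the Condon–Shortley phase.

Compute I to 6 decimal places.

Checks pass: Σm=0; 16 even; l₃=4∈[0,12].
(2·6+1)(2·6+1)(2·4+1) = 1521
Δ: 8! 4! 4! / 17! → 1/15315300
sum: t=2:+1/829440 t=3:−1/25920 t=4:+1/9216 t=5:−1/25920 t=6:+1/829440 = 7/207360
3j²(6 6 4; 0 0 0) = Δ·Π!·Σ² = 28/2431  (sign +1)
sum: t=4:+1/331776 t=5:−1/25920 t=6:+1/23040 t=7:−1/181440 t=8:+1/23224320 = 11/4644864
3j²(6 6 4; -2 2 0) = Δ·Π!·Σ² = 11/55692  (sign +1)
combine: 4πI² = 1521·28/2431·11/55692 = 1/289
take √, sign +1: I = 0.01659381

0.016594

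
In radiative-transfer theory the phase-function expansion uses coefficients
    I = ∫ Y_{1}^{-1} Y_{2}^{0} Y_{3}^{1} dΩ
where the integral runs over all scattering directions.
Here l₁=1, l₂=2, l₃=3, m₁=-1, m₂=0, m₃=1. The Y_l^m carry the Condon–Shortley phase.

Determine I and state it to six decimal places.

m-sum 0 ✓  L=6 even ✓  1≤3≤3 ✓
Π(2lᵢ+1) = 3×5×7 = 105
triangle coeff Δ(1,2,3) = 1/105
Σ_t [0,0]: t=0:+1/4 = 1/4
(3j)²=3/35 [(1 2 3; 0 0 0)], sign=-1
Σ_t [0,0]: t=0:+1/8 = 1/8
(3j)²=2/35 [(1 2 3; -1 0 1)], sign=+1
⇒ 4πI² = 18/35
I = (-1)√(18/35/(4π)) = -0.20230066

-0.202301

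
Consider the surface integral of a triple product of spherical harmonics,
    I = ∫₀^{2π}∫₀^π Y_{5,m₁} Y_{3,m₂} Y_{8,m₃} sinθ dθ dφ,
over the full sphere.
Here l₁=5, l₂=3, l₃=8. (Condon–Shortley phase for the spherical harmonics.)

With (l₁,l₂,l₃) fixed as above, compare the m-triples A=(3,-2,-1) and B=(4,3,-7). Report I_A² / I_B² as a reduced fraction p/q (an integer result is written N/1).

l's match ⇒ only the (l;m) 3-j factors differ between A and B.
A: triangle coeff Δ(5,3,8) = 1/136136; Σ_t [0,0]: t=0:+1/9676800 = 1/9676800; (3j)²=27/19448 [(5 3 8; 3 -2 -1)], sign=-1
B: triangle coeff Δ(5,3,8) = 1/136136; Σ_t [0,0]: t=0:+1/261273600 = 1/261273600; (3j)²=5/136 [(5 3 8; 4 3 -7)], sign=-1
I_A²/I_B² = (27/19448)/(5/136) = 27/715

27/715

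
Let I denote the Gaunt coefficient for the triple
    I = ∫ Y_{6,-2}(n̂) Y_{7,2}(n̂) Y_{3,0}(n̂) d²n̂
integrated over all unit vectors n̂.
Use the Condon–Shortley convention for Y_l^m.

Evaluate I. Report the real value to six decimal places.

0.080527

Checks pass: Σm=0; 16 even; l₃=3∈[1,13].
(2·6+1)(2·7+1)(2·3+1) = 1365
Δ: 10! 2! 4! / 17! → 1/2042040
sum: t=4:+1/207360 t=5:−1/57600 t=6:+1/207360 = -1/129600
3j²(6 7 3; 0 0 0) = Δ·Π!·Σ² = 168/12155  (sign +1)
sum: t=6:+1/207360 t=7:−1/120960 t=8:+1/967680 = -1/414720
3j²(6 7 3; -2 2 0) = Δ·Π!·Σ² = 21/4862  (sign +1)
combine: 4πI² = 1365·168/12155·21/4862 = 37044/454597
take √, sign +1: I = 0.08052685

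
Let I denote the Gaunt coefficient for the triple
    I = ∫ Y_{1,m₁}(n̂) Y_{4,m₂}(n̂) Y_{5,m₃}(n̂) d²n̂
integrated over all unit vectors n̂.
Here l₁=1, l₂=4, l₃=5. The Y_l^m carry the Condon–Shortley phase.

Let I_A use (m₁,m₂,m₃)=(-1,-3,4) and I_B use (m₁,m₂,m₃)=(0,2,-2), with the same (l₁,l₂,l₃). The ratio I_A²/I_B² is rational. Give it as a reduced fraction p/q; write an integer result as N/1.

Same 1,4,5: normalisation and zero-m 3j drop out of the ratio.
A: Δ: 0! 2! 8! / 11! → 1/495; sum: t=0:+1/10080 = 1/10080; 3j²(1 4 5; -1 -3 4) = Δ·Π!·Σ² = 4/55  (sign -1)
B: Δ: 0! 2! 8! / 11! → 1/495; sum: t=0:+1/1440 = 1/1440; 3j²(1 4 5; 0 2 -2) = Δ·Π!·Σ² = 7/165  (sign -1)
I_A²/I_B² = (4/55)/(7/165) = 12/7

12/7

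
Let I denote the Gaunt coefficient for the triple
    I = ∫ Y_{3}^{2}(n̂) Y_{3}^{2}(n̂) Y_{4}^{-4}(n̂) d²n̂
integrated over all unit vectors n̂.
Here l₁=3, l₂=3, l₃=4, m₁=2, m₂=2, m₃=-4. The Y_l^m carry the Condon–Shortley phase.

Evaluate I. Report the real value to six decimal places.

0.214561

m-sum 0 ✓  L=10 even ✓  0≤4≤6 ✓
Π(2lᵢ+1) = 7×7×9 = 441
triangle coeff Δ(3,3,4) = 1/34650
Σ_t [0,2]: t=0:+1/72 t=1:−1/16 t=2:+1/72 = -5/144
(3j)²=2/77 [(3 3 4; 0 0 0)], sign=-1
Σ_t [1,1]: t=1:−1/576 = -1/576
(3j)²=5/99 [(3 3 4; 2 2 -4)], sign=-1
⇒ 4πI² = 70/121
I = (+1)√(70/121/(4π)) = 0.21456131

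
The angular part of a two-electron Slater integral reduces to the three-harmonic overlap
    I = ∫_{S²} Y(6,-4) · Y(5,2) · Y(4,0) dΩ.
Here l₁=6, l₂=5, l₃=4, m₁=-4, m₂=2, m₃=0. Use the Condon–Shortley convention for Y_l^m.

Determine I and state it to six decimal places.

Σmᵢ = -2 ≠ 0, so the φ-integral vanishes; I = 0

0.000000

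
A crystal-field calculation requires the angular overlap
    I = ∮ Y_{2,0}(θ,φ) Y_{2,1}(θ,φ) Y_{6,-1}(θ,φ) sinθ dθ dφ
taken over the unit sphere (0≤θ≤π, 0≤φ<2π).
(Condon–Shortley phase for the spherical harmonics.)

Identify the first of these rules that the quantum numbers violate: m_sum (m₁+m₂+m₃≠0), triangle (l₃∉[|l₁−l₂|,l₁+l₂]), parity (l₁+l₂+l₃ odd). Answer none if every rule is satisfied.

Σmᵢ = 0  ✓
l₃∈[|l₁−l₂|,l₁+l₂]=[0,4], have l₃=6  ✗
Σlᵢ = 10 ⇒ even

triangle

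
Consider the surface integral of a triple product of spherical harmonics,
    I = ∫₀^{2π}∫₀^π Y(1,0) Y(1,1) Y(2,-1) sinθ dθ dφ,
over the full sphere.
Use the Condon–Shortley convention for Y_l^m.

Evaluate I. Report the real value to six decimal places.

-0.218510

m-sum 0 ✓  L=4 even ✓  0≤2≤2 ✓
Π(2lᵢ+1) = 3×3×5 = 45
triangle coeff Δ(1,1,2) = 1/30
Σ_t [0,0]: t=0:+1/1 = 1/1
(3j)²=2/15 [(1 1 2; 0 0 0)], sign=+1
Σ_t [0,0]: t=0:+1/2 = 1/2
(3j)²=1/10 [(1 1 2; 0 1 -1)], sign=-1
⇒ 4πI² = 3/5
I = (-1)√(3/5/(4π)) = -0.21850969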